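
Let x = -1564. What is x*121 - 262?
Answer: -189506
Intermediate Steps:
x*121 - 262 = -1564*121 - 262 = -189244 - 262 = -189506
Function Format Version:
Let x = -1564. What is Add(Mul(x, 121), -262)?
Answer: -189506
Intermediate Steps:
Add(Mul(x, 121), -262) = Add(Mul(-1564, 121), -262) = Add(-189244, -262) = -189506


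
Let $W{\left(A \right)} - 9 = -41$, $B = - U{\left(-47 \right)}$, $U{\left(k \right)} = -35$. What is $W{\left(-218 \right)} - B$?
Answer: $-67$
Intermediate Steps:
$B = 35$ ($B = \left(-1\right) \left(-35\right) = 35$)
$W{\left(A \right)} = -32$ ($W{\left(A \right)} = 9 - 41 = -32$)
$W{\left(-218 \right)} - B = -32 - 35 = -67$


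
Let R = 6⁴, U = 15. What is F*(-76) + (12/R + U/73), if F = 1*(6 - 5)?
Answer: -597491/7884 ≈ -75.785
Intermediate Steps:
R = 1296
F = 1 (F = 1*1 = 1)
F*(-76) + (12/R + U/73) = 1*(-76) + (12/1296 + 15/73) = -76 + (12*(1/1296) + 15*(1/73)) = -76 + (1/108 + 15/73) = -76 + 1693/7884 = -597491/7884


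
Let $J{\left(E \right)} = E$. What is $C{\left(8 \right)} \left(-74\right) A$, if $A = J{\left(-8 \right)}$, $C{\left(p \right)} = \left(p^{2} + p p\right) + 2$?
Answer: $76960$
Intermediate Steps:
$C{\left(p \right)} = 2 + 2 p^{2}$ ($C{\left(p \right)} = \left(p^{2} + p^{2}\right) + 2 = 2 p^{2} + 2 = 2 + 2 p^{2}$)
$A = -8$
$C{\left(8 \right)} \left(-74\right) A = \left(2 + 2 \cdot 8^{2}\right) \left(-74\right) \left(-8\right) = \left(2 + 2 \cdot 64\right) \left(-74\right) \left(-8\right) = \left(2 + 128\right) \left(-74\right) \left(-8\right) = 130 \left(-74\right) \left(-8\right) = \left(-9620\right) \left(-8\right) = 76960$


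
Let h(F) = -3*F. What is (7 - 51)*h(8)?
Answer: 1056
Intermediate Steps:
(7 - 51)*h(8) = (7 - 51)*(-3*8) = -44*(-24) = 1056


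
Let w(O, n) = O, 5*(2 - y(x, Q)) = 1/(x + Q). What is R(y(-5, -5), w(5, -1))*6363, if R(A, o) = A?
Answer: 642663/50 ≈ 12853.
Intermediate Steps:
y(x, Q) = 2 - 1/(5*(Q + x)) (y(x, Q) = 2 - 1/(5*(x + Q)) = 2 - 1/(5*(Q + x)))
R(y(-5, -5), w(5, -1))*6363 = ((-1/5 + 2*(-5) + 2*(-5))/(-5 - 5))*6363 = ((-1/5 - 10 - 10)/(-10))*6363 = -1/10*(-101/5)*6363 = (101/50)*6363 = 642663/50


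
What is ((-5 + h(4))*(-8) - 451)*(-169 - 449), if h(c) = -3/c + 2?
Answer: 260178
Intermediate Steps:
h(c) = 2 - 3/c
((-5 + h(4))*(-8) - 451)*(-169 - 449) = ((-5 + (2 - 3/4))*(-8) - 451)*(-169 - 449) = ((-5 + (2 - 3*¼))*(-8) - 451)*(-618) = ((-5 + (2 - ¾))*(-8) - 451)*(-618) = ((-5 + 5/4)*(-8) - 451)*(-618) = (-15/4*(-8) - 451)*(-618) = (30 - 451)*(-618) = -421*(-618) = 260178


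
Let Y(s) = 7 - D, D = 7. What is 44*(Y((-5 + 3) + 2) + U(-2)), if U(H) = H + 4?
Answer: 88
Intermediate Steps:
U(H) = 4 + H
Y(s) = 0 (Y(s) = 7 - 1*7 = 7 - 7 = 0)
44*(Y((-5 + 3) + 2) + U(-2)) = 44*(0 + (4 - 2)) = 44*(0 + 2) = 44*2 = 88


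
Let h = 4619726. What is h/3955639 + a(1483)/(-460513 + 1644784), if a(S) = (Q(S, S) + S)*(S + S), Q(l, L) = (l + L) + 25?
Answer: 57961878205622/4684548554169 ≈ 12.373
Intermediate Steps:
Q(l, L) = 25 + L + l (Q(l, L) = (L + l) + 25 = 25 + L + l)
a(S) = 2*S*(25 + 3*S) (a(S) = ((25 + S + S) + S)*(S + S) = ((25 + 2*S) + S)*(2*S) = (25 + 3*S)*(2*S) = 2*S*(25 + 3*S))
h/3955639 + a(1483)/(-460513 + 1644784) = 4619726/3955639 + (2*1483*(25 + 3*1483))/(-460513 + 1644784) = 4619726*(1/3955639) + (2*1483*(25 + 4449))/1184271 = 4619726/3955639 + (2*1483*4474)*(1/1184271) = 4619726/3955639 + 13269884*(1/1184271) = 4619726/3955639 + 13269884/1184271 = 57961878205622/4684548554169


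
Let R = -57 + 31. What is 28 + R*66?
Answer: -1688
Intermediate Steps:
R = -26
28 + R*66 = 28 - 26*66 = 28 - 1716 = -1688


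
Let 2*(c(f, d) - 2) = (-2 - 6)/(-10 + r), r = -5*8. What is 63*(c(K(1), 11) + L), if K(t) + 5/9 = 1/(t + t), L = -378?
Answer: -592074/25 ≈ -23683.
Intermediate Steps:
K(t) = -5/9 + 1/(2*t) (K(t) = -5/9 + 1/(t + t) = -5/9 + 1/(2*t))
r = -40
c(f, d) = 52/25 (c(f, d) = 2 + ((-2 - 6)/(-10 - 40))/2 = 2 + (-8/(-50))/2 = 2 + (-8*(-1/50))/2 = 2 + (½)*(4/25) = 2 + 2/25 = 52/25)
63*(c(K(1), 11) + L) = 63*(52/25 - 378) = 63*(-9398/25) = -592074/25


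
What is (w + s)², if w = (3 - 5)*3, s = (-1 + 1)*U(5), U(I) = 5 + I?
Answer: 36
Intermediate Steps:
s = 0 (s = (-1 + 1)*(5 + 5) = 0*10 = 0)
w = -6 (w = -2*3 = -6)
(w + s)² = (-6 + 0)² = (-6)² = 36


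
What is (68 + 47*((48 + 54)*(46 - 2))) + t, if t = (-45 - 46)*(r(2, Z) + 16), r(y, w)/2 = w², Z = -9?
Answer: 194806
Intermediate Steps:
r(y, w) = 2*w²
t = -16198 (t = (-45 - 46)*(2*(-9)² + 16) = -91*(2*81 + 16) = -91*(162 + 16) = -91*178 = -16198)
(68 + 47*((48 + 54)*(46 - 2))) + t = (68 + 47*((48 + 54)*(46 - 2))) - 16198 = (68 + 47*(102*44)) - 16198 = (68 + 47*4488) - 16198 = (68 + 210936) - 16198 = 211004 - 16198 = 194806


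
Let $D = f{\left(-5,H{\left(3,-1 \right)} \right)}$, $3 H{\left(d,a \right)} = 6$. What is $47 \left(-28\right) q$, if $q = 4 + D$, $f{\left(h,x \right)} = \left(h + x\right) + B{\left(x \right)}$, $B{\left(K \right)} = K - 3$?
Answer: $0$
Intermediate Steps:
$H{\left(d,a \right)} = 2$ ($H{\left(d,a \right)} = \frac{1}{3} \cdot 6 = 2$)
$B{\left(K \right)} = -3 + K$
$f{\left(h,x \right)} = -3 + h + 2 x$ ($f{\left(h,x \right)} = \left(h + x\right) + \left(-3 + x\right) = -3 + h + 2 x$)
$D = -4$ ($D = -3 - 5 + 2 \cdot 2 = -3 - 5 + 4 = -4$)
$q = 0$ ($q = 4 - 4 = 0$)
$47 \left(-28\right) q = 47 \left(-28\right) 0 = \left(-1316\right) 0 = 0$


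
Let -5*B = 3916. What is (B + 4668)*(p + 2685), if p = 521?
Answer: 62273344/5 ≈ 1.2455e+7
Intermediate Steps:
B = -3916/5 (B = -⅕*3916 = -3916/5 ≈ -783.20)
(B + 4668)*(p + 2685) = (-3916/5 + 4668)*(521 + 2685) = (19424/5)*3206 = 62273344/5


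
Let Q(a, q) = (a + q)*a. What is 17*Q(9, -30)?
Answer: -3213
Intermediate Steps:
Q(a, q) = a*(a + q)
17*Q(9, -30) = 17*(9*(9 - 30)) = 17*(9*(-21)) = 17*(-189) = -3213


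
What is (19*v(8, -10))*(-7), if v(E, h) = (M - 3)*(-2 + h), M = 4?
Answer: 1596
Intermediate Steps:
v(E, h) = -2 + h (v(E, h) = (4 - 3)*(-2 + h) = 1*(-2 + h) = -2 + h)
(19*v(8, -10))*(-7) = (19*(-2 - 10))*(-7) = (19*(-12))*(-7) = -228*(-7) = 1596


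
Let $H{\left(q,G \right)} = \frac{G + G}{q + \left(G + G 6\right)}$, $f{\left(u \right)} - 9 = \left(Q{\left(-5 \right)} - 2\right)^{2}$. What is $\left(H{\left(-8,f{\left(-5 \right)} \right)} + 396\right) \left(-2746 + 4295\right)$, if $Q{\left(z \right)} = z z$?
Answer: $\frac{1153419478}{1879} \approx 6.1385 \cdot 10^{5}$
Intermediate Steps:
$Q{\left(z \right)} = z^{2}$
$f{\left(u \right)} = 538$ ($f{\left(u \right)} = 9 + \left(\left(-5\right)^{2} - 2\right)^{2} = 9 + \left(25 - 2\right)^{2} = 9 + 23^{2} = 9 + 529 = 538$)
$H{\left(q,G \right)} = \frac{2 G}{q + 7 G}$ ($H{\left(q,G \right)} = \frac{2 G}{q + \left(G + 6 G\right)} = \frac{2 G}{q + 7 G}$)
$\left(H{\left(-8,f{\left(-5 \right)} \right)} + 396\right) \left(-2746 + 4295\right) = \left(2 \cdot 538 \frac{1}{-8 + 7 \cdot 538} + 396\right) \left(-2746 + 4295\right) = \left(2 \cdot 538 \frac{1}{-8 + 3766} + 396\right) 1549 = \left(2 \cdot 538 \cdot \frac{1}{3758} + 396\right) 1549 = \left(\frac{538}{1879} + 396\right) 1549 = \frac{744622}{1879} \cdot 1549 = \frac{1153419478}{1879}$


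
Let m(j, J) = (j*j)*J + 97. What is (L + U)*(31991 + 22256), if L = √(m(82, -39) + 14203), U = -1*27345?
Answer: -1483384215 + 433976*I*√3874 ≈ -1.4834e+9 + 2.7011e+7*I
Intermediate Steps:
U = -27345
m(j, J) = 97 + J*j² (m(j, J) = j²*J + 97 = J*j² + 97 = 97 + J*j²)
L = 8*I*√3874 (L = √((97 - 39*82²) + 14203) = √((97 - 39*6724) + 14203) = √((97 - 262236) + 14203) = √(-262139 + 14203) = √(-247936) = 8*I*√3874 ≈ 497.93*I)
(L + U)*(31991 + 22256) = (8*I*√3874 - 27345)*(31991 + 22256) = (-27345 + 8*I*√3874)*54247 = -1483384215 + 433976*I*√3874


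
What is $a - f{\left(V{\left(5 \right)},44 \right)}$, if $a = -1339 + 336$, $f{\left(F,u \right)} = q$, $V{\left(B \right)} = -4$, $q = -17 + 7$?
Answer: $-993$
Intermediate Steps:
$q = -10$
$f{\left(F,u \right)} = -10$
$a = -1003$
$a - f{\left(V{\left(5 \right)},44 \right)} = -1003 - -10 = -1003 + 10 = -993$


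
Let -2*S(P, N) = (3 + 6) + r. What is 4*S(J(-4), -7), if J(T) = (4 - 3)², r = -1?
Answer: -16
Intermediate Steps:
J(T) = 1 (J(T) = 1² = 1)
S(P, N) = -4 (S(P, N) = -((3 + 6) - 1)/2 = -(9 - 1)/2 = -½*8 = -4)
4*S(J(-4), -7) = 4*(-4) = -16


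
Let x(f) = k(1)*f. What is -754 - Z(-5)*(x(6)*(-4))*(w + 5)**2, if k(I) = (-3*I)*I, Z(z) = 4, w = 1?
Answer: -11122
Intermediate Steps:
k(I) = -3*I**2
x(f) = -3*f (x(f) = (-3*1**2)*f = (-3*1)*f = -3*f)
-754 - Z(-5)*(x(6)*(-4))*(w + 5)**2 = -754 - 4*(-3*6*(-4))*(1 + 5)**2 = -754 - 4*-18*(-4)*6**2 = -754 - 4*72*36 = -754 - 4*2592 = -754 - 1*10368 = -754 - 10368 = -11122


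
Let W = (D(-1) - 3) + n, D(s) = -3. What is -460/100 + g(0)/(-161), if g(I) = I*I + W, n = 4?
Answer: -3693/805 ≈ -4.5876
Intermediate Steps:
W = -2 (W = (-3 - 3) + 4 = -6 + 4 = -2)
g(I) = -2 + I² (g(I) = I*I - 2 = I² - 2 = -2 + I²)
-460/100 + g(0)/(-161) = -460/100 + (-2 + 0²)/(-161) = -460*1/100 + (-2 + 0)*(-1/161) = -23/5 - 2*(-1/161) = -23/5 + 2/161 = -3693/805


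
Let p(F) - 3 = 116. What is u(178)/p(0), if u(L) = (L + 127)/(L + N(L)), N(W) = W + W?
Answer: 305/63546 ≈ 0.0047997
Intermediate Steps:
N(W) = 2*W
p(F) = 119 (p(F) = 3 + 116 = 119)
u(L) = (127 + L)/(3*L) (u(L) = (L + 127)/(L + 2*L) = (127 + L)/((3*L)) = (127 + L)*(1/(3*L)) = (127 + L)/(3*L))
u(178)/p(0) = ((⅓)*(127 + 178)/178)/119 = ((⅓)*(1/178)*305)*(1/119) = (305/534)*(1/119) = 305/63546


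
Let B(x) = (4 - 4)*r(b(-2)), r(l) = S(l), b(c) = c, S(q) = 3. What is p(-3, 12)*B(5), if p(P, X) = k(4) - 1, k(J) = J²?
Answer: 0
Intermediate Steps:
r(l) = 3
B(x) = 0 (B(x) = (4 - 4)*3 = 0*3 = 0)
p(P, X) = 15 (p(P, X) = 4² - 1 = 16 - 1 = 15)
p(-3, 12)*B(5) = 15*0 = 0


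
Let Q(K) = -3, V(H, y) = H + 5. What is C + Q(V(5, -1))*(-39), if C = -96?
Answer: 21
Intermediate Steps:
V(H, y) = 5 + H
C + Q(V(5, -1))*(-39) = -96 - 3*(-39) = -96 + 117 = 21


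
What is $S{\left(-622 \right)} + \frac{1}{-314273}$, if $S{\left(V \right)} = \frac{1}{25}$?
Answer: $\frac{314248}{7856825} \approx 0.039997$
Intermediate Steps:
$S{\left(V \right)} = \frac{1}{25}$
$S{\left(-622 \right)} + \frac{1}{-314273} = \frac{1}{25} + \frac{1}{-314273} = \frac{1}{25} - \frac{1}{314273} = \frac{314248}{7856825}$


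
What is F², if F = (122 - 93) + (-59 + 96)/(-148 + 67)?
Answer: 5345344/6561 ≈ 814.71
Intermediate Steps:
F = 2312/81 (F = 29 + 37/(-81) = 29 + 37*(-1/81) = 29 - 37/81 = 2312/81 ≈ 28.543)
F² = (2312/81)² = 5345344/6561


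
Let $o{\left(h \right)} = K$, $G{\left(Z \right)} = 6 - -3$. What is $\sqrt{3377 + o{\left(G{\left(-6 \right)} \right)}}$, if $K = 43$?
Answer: $6 \sqrt{95} \approx 58.481$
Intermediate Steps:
$G{\left(Z \right)} = 9$ ($G{\left(Z \right)} = 6 + 3 = 9$)
$o{\left(h \right)} = 43$
$\sqrt{3377 + o{\left(G{\left(-6 \right)} \right)}} = \sqrt{3377 + 43} = \sqrt{3420} = 6 \sqrt{95}$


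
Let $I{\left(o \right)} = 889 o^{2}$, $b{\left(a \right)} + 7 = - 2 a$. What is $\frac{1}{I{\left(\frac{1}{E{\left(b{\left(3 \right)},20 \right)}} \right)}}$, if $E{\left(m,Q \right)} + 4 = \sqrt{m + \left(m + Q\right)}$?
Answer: $\frac{\left(4 - i \sqrt{6}\right)^{2}}{889} \approx 0.011249 - 0.022043 i$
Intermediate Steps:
$b{\left(a \right)} = -7 - 2 a$
$E{\left(m,Q \right)} = -4 + \sqrt{Q + 2 m}$ ($E{\left(m,Q \right)} = -4 + \sqrt{m + \left(m + Q\right)} = -4 + \sqrt{m + \left(Q + m\right)} = -4 + \sqrt{Q + 2 m}$)
$\frac{1}{I{\left(\frac{1}{E{\left(b{\left(3 \right)},20 \right)}} \right)}} = \frac{1}{889 \left(\frac{1}{-4 + \sqrt{20 + 2 \left(-7 - 6\right)}}\right)^{2}} = \frac{1}{889 \left(\frac{1}{-4 + \sqrt{20 + 2 \left(-13\right)}}\right)^{2}} = \frac{1}{889 \left(\frac{1}{-4 + \sqrt{20 - 26}}\right)^{2}} = \frac{1}{889 \left(\frac{1}{-4 + \sqrt{-6}}\right)^{2}} = \frac{1}{889 \left(\frac{1}{-4 + i \sqrt{6}}\right)^{2}} = \frac{1}{889 \frac{1}{\left(-4 + i \sqrt{6}\right)^{2}}} = \frac{\left(-4 + i \sqrt{6}\right)^{2}}{889}$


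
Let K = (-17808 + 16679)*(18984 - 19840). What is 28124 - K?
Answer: -938300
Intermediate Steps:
K = 966424 (K = -1129*(-856) = 966424)
28124 - K = 28124 - 1*966424 = 28124 - 966424 = -938300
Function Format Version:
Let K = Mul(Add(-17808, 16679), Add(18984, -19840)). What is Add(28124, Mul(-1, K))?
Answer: -938300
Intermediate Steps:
K = 966424 (K = Mul(-1129, -856) = 966424)
Add(28124, Mul(-1, K)) = Add(28124, Mul(-1, 966424)) = Add(28124, -966424) = -938300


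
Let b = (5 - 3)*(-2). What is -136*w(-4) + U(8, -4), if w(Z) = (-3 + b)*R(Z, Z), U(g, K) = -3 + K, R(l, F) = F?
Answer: -3815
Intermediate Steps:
b = -4 (b = 2*(-2) = -4)
w(Z) = -7*Z (w(Z) = (-3 - 4)*Z = -7*Z)
-136*w(-4) + U(8, -4) = -(-952)*(-4) + (-3 - 4) = -136*28 - 7 = -3808 - 7 = -3815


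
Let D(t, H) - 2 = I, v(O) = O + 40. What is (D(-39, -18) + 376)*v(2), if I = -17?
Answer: 15162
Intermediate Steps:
v(O) = 40 + O
D(t, H) = -15 (D(t, H) = 2 - 17 = -15)
(D(-39, -18) + 376)*v(2) = (-15 + 376)*(40 + 2) = 361*42 = 15162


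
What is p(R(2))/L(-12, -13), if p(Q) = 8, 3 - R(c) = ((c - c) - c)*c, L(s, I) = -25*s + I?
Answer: 8/287 ≈ 0.027875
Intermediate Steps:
L(s, I) = I - 25*s
R(c) = 3 + c**2 (R(c) = 3 - ((c - c) - c)*c = 3 - (0 - c)*c = 3 - (-c)*c = 3 - (-1)*c**2 = 3 + c**2)
p(R(2))/L(-12, -13) = 8/(-13 - 25*(-12)) = 8/(-13 + 300) = 8/287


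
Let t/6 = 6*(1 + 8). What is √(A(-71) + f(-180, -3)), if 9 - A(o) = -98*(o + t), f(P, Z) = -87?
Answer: 2*√6179 ≈ 157.21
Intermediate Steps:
t = 324 (t = 6*(6*(1 + 8)) = 6*(6*9) = 6*54 = 324)
A(o) = 31761 + 98*o (A(o) = 9 - (-98)*(o + 324) = 9 - (-98)*(324 + o) = 9 - (-31752 - 98*o) = 9 + (31752 + 98*o) = 31761 + 98*o)
√(A(-71) + f(-180, -3)) = √((31761 + 98*(-71)) - 87) = √((31761 - 6958) - 87) = √(24803 - 87) = √24716 = 2*√6179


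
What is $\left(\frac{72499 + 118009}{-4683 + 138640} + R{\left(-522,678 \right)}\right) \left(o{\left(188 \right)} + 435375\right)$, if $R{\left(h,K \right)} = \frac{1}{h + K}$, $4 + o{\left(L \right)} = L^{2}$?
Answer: $\frac{48289867325}{71812} \approx 6.7245 \cdot 10^{5}$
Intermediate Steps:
$o{\left(L \right)} = -4 + L^{2}$
$R{\left(h,K \right)} = \frac{1}{K + h}$
$\left(\frac{72499 + 118009}{-4683 + 138640} + R{\left(-522,678 \right)}\right) \left(o{\left(188 \right)} + 435375\right) = \left(\frac{72499 + 118009}{-4683 + 138640} + \frac{1}{678 - 522}\right) \left(\left(-4 + 188^{2}\right) + 435375\right) = \left(\frac{190508}{133957} + \frac{1}{156}\right) \left(\left(-4 + 35344\right) + 435375\right) = \left(190508 \cdot \frac{1}{133957} + \frac{1}{156}\right) \left(35340 + 435375\right) = \left(\frac{1964}{1381} + \frac{1}{156}\right) 470715 = \frac{307765}{215436} \cdot 470715 = \frac{48289867325}{71812}$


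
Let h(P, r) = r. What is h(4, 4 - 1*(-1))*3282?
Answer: 16410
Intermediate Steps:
h(4, 4 - 1*(-1))*3282 = (4 - 1*(-1))*3282 = (4 + 1)*3282 = 5*3282 = 16410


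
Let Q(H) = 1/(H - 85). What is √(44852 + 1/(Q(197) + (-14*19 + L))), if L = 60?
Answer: 2*√5968354536745/23071 ≈ 211.78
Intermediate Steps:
Q(H) = 1/(-85 + H)
√(44852 + 1/(Q(197) + (-14*19 + L))) = √(44852 + 1/(1/(-85 + 197) + (-14*19 + 60))) = √(44852 + 1/(1/112 + (-266 + 60))) = √(44852 + 1/(1/112 - 206)) = √(44852 + 1/(-23071/112)) = √(44852 - 112/23071) = √(1034780380/23071) = 2*√5968354536745/23071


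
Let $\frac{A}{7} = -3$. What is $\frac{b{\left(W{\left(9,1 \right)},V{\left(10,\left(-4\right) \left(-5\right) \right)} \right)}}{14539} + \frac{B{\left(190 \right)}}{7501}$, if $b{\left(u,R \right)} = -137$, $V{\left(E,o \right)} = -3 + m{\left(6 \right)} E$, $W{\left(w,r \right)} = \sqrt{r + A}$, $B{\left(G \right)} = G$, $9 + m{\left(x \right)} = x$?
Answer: $\frac{1734773}{109057039} \approx 0.015907$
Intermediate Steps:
$A = -21$ ($A = 7 \left(-3\right) = -21$)
$m{\left(x \right)} = -9 + x$
$W{\left(w,r \right)} = \sqrt{-21 + r}$ ($W{\left(w,r \right)} = \sqrt{r - 21} = \sqrt{-21 + r}$)
$V{\left(E,o \right)} = -3 - 3 E$ ($V{\left(E,o \right)} = -3 + \left(-9 + 6\right) E = -3 - 3 E$)
$\frac{b{\left(W{\left(9,1 \right)},V{\left(10,\left(-4\right) \left(-5\right) \right)} \right)}}{14539} + \frac{B{\left(190 \right)}}{7501} = - \frac{137}{14539} + \frac{190}{7501} = \frac{1734773}{109057039}$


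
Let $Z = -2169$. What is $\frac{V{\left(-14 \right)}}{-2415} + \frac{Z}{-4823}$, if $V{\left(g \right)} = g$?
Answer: $\frac{757951}{1663935} \approx 0.45552$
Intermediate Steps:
$\frac{V{\left(-14 \right)}}{-2415} + \frac{Z}{-4823} = - \frac{14}{-2415} - \frac{2169}{-4823} = \left(-14\right) \left(- \frac{1}{2415}\right) - - \frac{2169}{4823} = \frac{2}{345} + \frac{2169}{4823} = \frac{757951}{1663935}$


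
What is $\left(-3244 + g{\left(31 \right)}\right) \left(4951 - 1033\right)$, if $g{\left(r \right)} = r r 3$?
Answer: $-1414398$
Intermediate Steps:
$g{\left(r \right)} = 3 r^{2}$ ($g{\left(r \right)} = r^{2} \cdot 3 = 3 r^{2}$)
$\left(-3244 + g{\left(31 \right)}\right) \left(4951 - 1033\right) = \left(-3244 + 3 \cdot 31^{2}\right) \left(4951 - 1033\right) = \left(-3244 + 3 \cdot 961\right) 3918 = \left(-3244 + 2883\right) 3918 = \left(-361\right) 3918 = -1414398$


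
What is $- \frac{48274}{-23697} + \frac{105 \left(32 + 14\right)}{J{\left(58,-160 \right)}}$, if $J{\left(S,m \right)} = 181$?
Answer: $\frac{123194104}{4289157} \approx 28.722$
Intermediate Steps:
$- \frac{48274}{-23697} + \frac{105 \left(32 + 14\right)}{J{\left(58,-160 \right)}} = - \frac{48274}{-23697} + \frac{105 \left(32 + 14\right)}{181} = \left(-48274\right) \left(- \frac{1}{23697}\right) + 105 \cdot 46 \cdot \frac{1}{181} = \frac{48274}{23697} + 4830 \cdot \frac{1}{181} = \frac{48274}{23697} + \frac{4830}{181} = \frac{123194104}{4289157}$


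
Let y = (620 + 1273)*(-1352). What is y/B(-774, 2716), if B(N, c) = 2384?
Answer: -319917/298 ≈ -1073.5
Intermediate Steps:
y = -2559336 (y = 1893*(-1352) = -2559336)
y/B(-774, 2716) = -2559336/2384 = -2559336*1/2384 = -319917/298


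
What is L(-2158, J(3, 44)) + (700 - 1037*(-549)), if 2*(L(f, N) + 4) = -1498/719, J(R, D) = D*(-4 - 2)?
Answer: 409835722/719 ≈ 5.7001e+5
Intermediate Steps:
J(R, D) = -6*D (J(R, D) = D*(-6) = -6*D)
L(f, N) = -3625/719 (L(f, N) = -4 + (-1498/719)/2 = -4 + (-1498*1/719)/2 = -4 + (1/2)*(-1498/719) = -4 - 749/719 = -3625/719)
L(-2158, J(3, 44)) + (700 - 1037*(-549)) = -3625/719 + (700 - 1037*(-549)) = -3625/719 + (700 + 569313) = -3625/719 + 570013 = 409835722/719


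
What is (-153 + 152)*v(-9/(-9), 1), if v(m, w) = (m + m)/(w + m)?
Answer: -1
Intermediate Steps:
v(m, w) = 2*m/(m + w) (v(m, w) = (2*m)/(m + w) = 2*m/(m + w))
(-153 + 152)*v(-9/(-9), 1) = (-153 + 152)*(2*(-9/(-9))/(-9/(-9) + 1)) = -2*(-9*(-1/9))/(-9*(-1/9) + 1) = -2/(1 + 1) = -2/2 = -1*1 = -1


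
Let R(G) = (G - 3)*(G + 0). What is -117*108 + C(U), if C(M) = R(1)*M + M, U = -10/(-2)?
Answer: -12641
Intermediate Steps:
U = 5 (U = -10*(-½) = 5)
R(G) = G*(-3 + G) (R(G) = (-3 + G)*G = G*(-3 + G))
C(M) = -M (C(M) = (1*(-3 + 1))*M + M = (1*(-2))*M + M = -2*M + M = -M)
-117*108 + C(U) = -117*108 - 1*5 = -12636 - 5 = -12641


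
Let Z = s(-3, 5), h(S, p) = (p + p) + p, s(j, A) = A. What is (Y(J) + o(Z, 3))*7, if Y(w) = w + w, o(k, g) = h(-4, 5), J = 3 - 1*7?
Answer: 49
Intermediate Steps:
h(S, p) = 3*p (h(S, p) = 2*p + p = 3*p)
J = -4 (J = 3 - 7 = -4)
Z = 5
o(k, g) = 15 (o(k, g) = 3*5 = 15)
Y(w) = 2*w
(Y(J) + o(Z, 3))*7 = (2*(-4) + 15)*7 = (-8 + 15)*7 = 7*7 = 49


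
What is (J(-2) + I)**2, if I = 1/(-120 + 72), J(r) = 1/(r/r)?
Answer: 2209/2304 ≈ 0.95877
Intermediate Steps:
J(r) = 1 (J(r) = 1/1 = 1)
I = -1/48 (I = 1/(-48) = -1/48 ≈ -0.020833)
(J(-2) + I)**2 = (1 - 1/48)**2 = (47/48)**2 = 2209/2304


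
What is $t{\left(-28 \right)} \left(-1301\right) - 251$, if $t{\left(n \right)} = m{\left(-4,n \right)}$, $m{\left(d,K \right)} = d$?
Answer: $4953$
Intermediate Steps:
$t{\left(n \right)} = -4$
$t{\left(-28 \right)} \left(-1301\right) - 251 = \left(-4\right) \left(-1301\right) - 251 = 5204 - 251 = 4953$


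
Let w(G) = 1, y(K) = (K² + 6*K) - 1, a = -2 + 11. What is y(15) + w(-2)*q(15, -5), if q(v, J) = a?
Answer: 323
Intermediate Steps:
a = 9
q(v, J) = 9
y(K) = -1 + K² + 6*K
y(15) + w(-2)*q(15, -5) = (-1 + 15² + 6*15) + 1*9 = (-1 + 225 + 90) + 9 = 314 + 9 = 323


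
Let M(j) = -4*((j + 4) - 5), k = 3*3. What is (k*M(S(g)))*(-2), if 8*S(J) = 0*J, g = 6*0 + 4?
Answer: -72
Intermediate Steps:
g = 4 (g = 0 + 4 = 4)
S(J) = 0 (S(J) = (0*J)/8 = (1/8)*0 = 0)
k = 9
M(j) = 4 - 4*j (M(j) = -4*((4 + j) - 5) = -4*(-1 + j) = 4 - 4*j)
(k*M(S(g)))*(-2) = (9*(4 - 4*0))*(-2) = (9*(4 + 0))*(-2) = (9*4)*(-2) = 36*(-2) = -72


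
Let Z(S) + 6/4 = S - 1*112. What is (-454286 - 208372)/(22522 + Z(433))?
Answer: -1325316/45683 ≈ -29.011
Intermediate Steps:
Z(S) = -227/2 + S (Z(S) = -3/2 + (S - 1*112) = -3/2 + (S - 112) = -3/2 + (-112 + S) = -227/2 + S)
(-454286 - 208372)/(22522 + Z(433)) = (-454286 - 208372)/(22522 + (-227/2 + 433)) = -662658/(22522 + 639/2) = -662658/45683/2 = -662658*2/45683 = -1325316/45683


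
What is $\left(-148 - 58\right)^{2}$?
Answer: $42436$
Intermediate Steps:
$\left(-148 - 58\right)^{2} = \left(-206\right)^{2} = 42436$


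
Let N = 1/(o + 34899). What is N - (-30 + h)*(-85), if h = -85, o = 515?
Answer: -346171849/35414 ≈ -9775.0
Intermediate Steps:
N = 1/35414 (N = 1/(515 + 34899) = 1/35414 ≈ 2.8237e-5)
N - (-30 + h)*(-85) = 1/35414 - (-30 - 85)*(-85) = 1/35414 - (-115)*(-85) = 1/35414 - 1*9775 = 1/35414 - 9775 = -346171849/35414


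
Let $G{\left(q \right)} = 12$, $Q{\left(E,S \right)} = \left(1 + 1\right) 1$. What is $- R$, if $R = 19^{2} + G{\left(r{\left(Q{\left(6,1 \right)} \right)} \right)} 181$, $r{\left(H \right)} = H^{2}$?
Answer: $-2533$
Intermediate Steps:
$Q{\left(E,S \right)} = 2$ ($Q{\left(E,S \right)} = 2 \cdot 1 = 2$)
$R = 2533$ ($R = 19^{2} + 12 \cdot 181 = 361 + 2172 = 2533$)
$- R = \left(-1\right) 2533 = -2533$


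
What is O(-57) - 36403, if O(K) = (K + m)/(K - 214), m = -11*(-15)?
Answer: -9865321/271 ≈ -36403.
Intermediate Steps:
m = 165
O(K) = (165 + K)/(-214 + K) (O(K) = (K + 165)/(K - 214) = (165 + K)/(-214 + K))
O(-57) - 36403 = (165 - 57)/(-214 - 57) - 36403 = 108/(-271) - 36403 = -1/271*108 - 36403 = -108/271 - 36403 = -9865321/271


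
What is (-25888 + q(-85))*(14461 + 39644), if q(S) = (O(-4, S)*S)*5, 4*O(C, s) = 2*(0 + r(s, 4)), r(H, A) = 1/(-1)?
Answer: -2778345855/2 ≈ -1.3892e+9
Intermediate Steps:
r(H, A) = -1
O(C, s) = -½ (O(C, s) = (2*(0 - 1))/4 = (2*(-1))/4 = (¼)*(-2) = -½)
q(S) = -5*S/2 (q(S) = -S/2*5 = -5*S/2)
(-25888 + q(-85))*(14461 + 39644) = (-25888 - 5/2*(-85))*(14461 + 39644) = (-25888 + 425/2)*54105 = -51351/2*54105 = -2778345855/2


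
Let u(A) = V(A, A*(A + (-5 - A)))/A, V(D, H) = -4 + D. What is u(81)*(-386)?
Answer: -29722/81 ≈ -366.94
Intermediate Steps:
u(A) = (-4 + A)/A
u(81)*(-386) = ((-4 + 81)/81)*(-386) = ((1/81)*77)*(-386) = (77/81)*(-386) = -29722/81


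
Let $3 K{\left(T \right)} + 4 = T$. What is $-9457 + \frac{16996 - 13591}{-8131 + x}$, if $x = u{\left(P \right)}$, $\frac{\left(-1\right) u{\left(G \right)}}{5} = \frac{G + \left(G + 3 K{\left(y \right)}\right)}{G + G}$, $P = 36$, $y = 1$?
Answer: $- \frac{1846646083}{195259} \approx -9457.4$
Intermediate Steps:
$K{\left(T \right)} = - \frac{4}{3} + \frac{T}{3}$
$u{\left(G \right)} = - \frac{5 \left(-3 + 2 G\right)}{2 G}$ ($u{\left(G \right)} = - 5 \frac{G + \left(G + 3 \left(- \frac{4}{3} + \frac{1}{3} \cdot 1\right)\right)}{G + G} = - 5 \frac{G + \left(G + 3 \left(- \frac{4}{3} + \frac{1}{3}\right)\right)}{2 G} = - 5 \left(G + \left(G + 3 \left(-1\right)\right)\right) \frac{1}{2 G} = - 5 \left(G + \left(G - 3\right)\right) \frac{1}{2 G} = - 5 \left(G + \left(-3 + G\right)\right) \frac{1}{2 G} = - 5 \left(-3 + 2 G\right) \frac{1}{2 G} = - 5 \frac{-3 + 2 G}{2 G} = - \frac{5 \left(-3 + 2 G\right)}{2 G}$)
$x = - \frac{115}{24}$ ($x = -5 + \frac{15}{2 \cdot 36} = -5 + \frac{15}{2} \cdot \frac{1}{36} = -5 + \frac{5}{24} = - \frac{115}{24} \approx -4.7917$)
$-9457 + \frac{16996 - 13591}{-8131 + x} = -9457 + \frac{16996 - 13591}{-8131 - \frac{115}{24}} = -9457 + \frac{3405}{- \frac{195259}{24}} = -9457 + 3405 \left(- \frac{24}{195259}\right) = -9457 - \frac{81720}{195259} = - \frac{1846646083}{195259}$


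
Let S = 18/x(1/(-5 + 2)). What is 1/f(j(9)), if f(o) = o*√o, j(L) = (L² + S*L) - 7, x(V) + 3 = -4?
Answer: 7*√623/63368 ≈ 0.0027572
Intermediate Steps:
x(V) = -7 (x(V) = -3 - 4 = -7)
S = -18/7 (S = 18/(-7) = 18*(-⅐) = -18/7 ≈ -2.5714)
j(L) = -7 + L² - 18*L/7 (j(L) = (L² - 18*L/7) - 7 = -7 + L² - 18*L/7)
f(o) = o^(3/2)
1/f(j(9)) = 1/((-7 + 9² - 18/7*9)^(3/2)) = 1/((-7 + 81 - 162/7)^(3/2)) = 1/((356/7)^(3/2)) = 1/(712*√623/49) = 7*√623/63368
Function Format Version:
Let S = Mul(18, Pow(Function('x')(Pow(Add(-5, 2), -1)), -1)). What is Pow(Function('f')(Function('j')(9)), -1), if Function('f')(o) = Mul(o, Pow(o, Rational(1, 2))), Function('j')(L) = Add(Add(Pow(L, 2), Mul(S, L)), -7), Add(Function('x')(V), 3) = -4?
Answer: Mul(Rational(7, 63368), Pow(623, Rational(1, 2))) ≈ 0.0027572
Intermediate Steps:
Function('x')(V) = -7 (Function('x')(V) = Add(-3, -4) = -7)
S = Rational(-18, 7) (S = Mul(18, Pow(-7, -1)) = Mul(18, Rational(-1, 7)) = Rational(-18, 7) ≈ -2.5714)
Function('j')(L) = Add(-7, Pow(L, 2), Mul(Rational(-18, 7), L)) (Function('j')(L) = Add(Add(Pow(L, 2), Mul(Rational(-18, 7), L)), -7) = Add(-7, Pow(L, 2), Mul(Rational(-18, 7), L)))
Function('f')(o) = Pow(o, Rational(3, 2))
Pow(Function('f')(Function('j')(9)), -1) = Pow(Pow(Add(-7, Pow(9, 2), Mul(Rational(-18, 7), 9)), Rational(3, 2)), -1) = Pow(Pow(Add(-7, 81, Rational(-162, 7)), Rational(3, 2)), -1) = Pow(Pow(Rational(356, 7), Rational(3, 2)), -1) = Pow(Mul(Rational(712, 49), Pow(623, Rational(1, 2))), -1) = Mul(Rational(7, 63368), Pow(623, Rational(1, 2)))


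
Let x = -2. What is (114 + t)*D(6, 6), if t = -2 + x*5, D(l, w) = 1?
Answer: 102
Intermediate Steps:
t = -12 (t = -2 - 2*5 = -2 - 10 = -12)
(114 + t)*D(6, 6) = (114 - 12)*1 = 102*1 = 102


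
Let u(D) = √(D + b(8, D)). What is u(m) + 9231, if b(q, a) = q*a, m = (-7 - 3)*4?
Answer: 9231 + 6*I*√10 ≈ 9231.0 + 18.974*I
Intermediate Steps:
m = -40 (m = -10*4 = -40)
b(q, a) = a*q
u(D) = 3*√D (u(D) = √(D + D*8) = √(D + 8*D) = √(9*D) = 3*√D)
u(m) + 9231 = 3*√(-40) + 9231 = 3*(2*I*√10) + 9231 = 6*I*√10 + 9231 = 9231 + 6*I*√10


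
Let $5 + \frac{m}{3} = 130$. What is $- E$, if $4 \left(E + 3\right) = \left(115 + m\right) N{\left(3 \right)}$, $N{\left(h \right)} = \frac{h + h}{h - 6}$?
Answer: $248$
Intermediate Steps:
$m = 375$ ($m = -15 + 3 \cdot 130 = -15 + 390 = 375$)
$N{\left(h \right)} = \frac{2 h}{-6 + h}$
$E = -248$ ($E = -3 + \frac{\left(115 + 375\right) 2 \cdot 3 \frac{1}{-6 + 3}}{4} = -3 + \frac{490 \cdot 2 \cdot 3 \frac{1}{-3}}{4} = -3 + \frac{490 \cdot 2 \cdot 3 \left(- \frac{1}{3}\right)}{4} = -3 + \frac{490 \left(-2\right)}{4} = -3 + \frac{1}{4} \left(-980\right) = -3 - 245 = -248$)
$- E = \left(-1\right) \left(-248\right) = 248$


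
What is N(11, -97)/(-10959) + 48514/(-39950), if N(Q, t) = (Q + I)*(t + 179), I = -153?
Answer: -33243563/218906025 ≈ -0.15186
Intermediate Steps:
N(Q, t) = (-153 + Q)*(179 + t) (N(Q, t) = (Q - 153)*(t + 179) = (-153 + Q)*(179 + t))
N(11, -97)/(-10959) + 48514/(-39950) = (-27387 - 153*(-97) + 179*11 + 11*(-97))/(-10959) + 48514/(-39950) = (-27387 + 14841 + 1969 - 1067)*(-1/10959) + 48514*(-1/39950) = -11644*(-1/10959) - 24257/19975 = 11644/10959 - 24257/19975 = -33243563/218906025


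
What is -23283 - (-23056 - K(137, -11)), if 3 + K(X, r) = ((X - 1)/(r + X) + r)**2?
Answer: -522245/3969 ≈ -131.58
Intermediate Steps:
K(X, r) = -3 + (r + (-1 + X)/(X + r))**2 (K(X, r) = -3 + ((X - 1)/(r + X) + r)**2 = -3 + ((-1 + X)/(X + r) + r)**2 = -3 + (r + (-1 + X)/(X + r))**2)
-23283 - (-23056 - K(137, -11)) = -23283 - (-23056 - (-3 + (-1 + 137 + (-11)**2 + 137*(-11))**2/(137 - 11)**2)) = -23283 - (-23056 - (-3 + (-1 + 137 + 121 - 1507)**2/126**2)) = -23283 - (-23056 - (-3 + (1/15876)*(-1250)**2)) = -23283 - (-23056 - (-3 + (1/15876)*1562500)) = -23283 - (-23056 - (-3 + 390625/3969)) = -23283 - (-23056 - 1*378718/3969) = -23283 - (-23056 - 378718/3969) = -23283 - 1*(-91887982/3969) = -23283 + 91887982/3969 = -522245/3969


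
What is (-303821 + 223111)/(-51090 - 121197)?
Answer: 80710/172287 ≈ 0.46846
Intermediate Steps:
(-303821 + 223111)/(-51090 - 121197) = -80710/(-172287) = -80710*(-1/172287) = 80710/172287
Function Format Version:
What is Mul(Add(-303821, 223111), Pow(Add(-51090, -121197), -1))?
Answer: Rational(80710, 172287) ≈ 0.46846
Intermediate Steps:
Mul(Add(-303821, 223111), Pow(Add(-51090, -121197), -1)) = Mul(-80710, Pow(-172287, -1)) = Mul(-80710, Rational(-1, 172287)) = Rational(80710, 172287)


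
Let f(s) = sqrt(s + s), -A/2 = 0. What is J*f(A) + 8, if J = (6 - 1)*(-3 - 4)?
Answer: 8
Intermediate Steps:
A = 0 (A = -2*0 = 0)
f(s) = sqrt(2)*sqrt(s) (f(s) = sqrt(2*s) = sqrt(2)*sqrt(s))
J = -35 (J = 5*(-7) = -35)
J*f(A) + 8 = -35*sqrt(2)*sqrt(0) + 8 = -35*sqrt(2)*0 + 8 = -35*0 + 8 = 0 + 8 = 8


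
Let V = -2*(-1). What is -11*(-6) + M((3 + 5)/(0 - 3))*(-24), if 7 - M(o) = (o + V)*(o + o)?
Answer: -50/3 ≈ -16.667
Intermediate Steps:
V = 2
M(o) = 7 - 2*o*(2 + o) (M(o) = 7 - (o + 2)*(o + o) = 7 - (2 + o)*2*o = 7 - 2*o*(2 + o))
-11*(-6) + M((3 + 5)/(0 - 3))*(-24) = -11*(-6) + (7 - 4*(3 + 5)/(0 - 3) - 2*(3 + 5)²/(0 - 3)²)*(-24) = 66 + (7 - 32/(-3) - 2*(8/(-3))²)*(-24) = 66 + (7 - 32*(-1)/3 - 2*(8*(-⅓))²)*(-24) = 66 + (7 - 4*(-8/3) - 2*(-8/3)²)*(-24) = 66 + (7 + 32/3 - 2*64/9)*(-24) = 66 + (7 + 32/3 - 128/9)*(-24) = 66 + (31/9)*(-24) = 66 - 248/3 = -50/3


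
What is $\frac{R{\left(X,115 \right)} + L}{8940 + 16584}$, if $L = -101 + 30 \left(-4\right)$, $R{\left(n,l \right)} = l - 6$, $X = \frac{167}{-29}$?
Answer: $- \frac{28}{6381} \approx -0.004388$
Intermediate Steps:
$X = - \frac{167}{29}$ ($X = 167 \left(- \frac{1}{29}\right) = - \frac{167}{29} \approx -5.7586$)
$R{\left(n,l \right)} = -6 + l$ ($R{\left(n,l \right)} = l - 6 = -6 + l$)
$L = -221$ ($L = -101 - 120 = -221$)
$\frac{R{\left(X,115 \right)} + L}{8940 + 16584} = \frac{\left(-6 + 115\right) - 221}{8940 + 16584} = \frac{109 - 221}{25524} = \left(-112\right) \frac{1}{25524} = - \frac{28}{6381}$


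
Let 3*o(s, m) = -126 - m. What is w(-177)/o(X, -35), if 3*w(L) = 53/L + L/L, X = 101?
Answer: -124/16107 ≈ -0.0076985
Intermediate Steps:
w(L) = 1/3 + 53/(3*L) (w(L) = (53/L + L/L)/3 = (53/L + 1)/3 = (1 + 53/L)/3 = 1/3 + 53/(3*L))
o(s, m) = -42 - m/3 (o(s, m) = (-126 - m)/3 = -42 - m/3)
w(-177)/o(X, -35) = ((1/3)*(53 - 177)/(-177))/(-42 - 1/3*(-35)) = ((1/3)*(-1/177)*(-124))/(-42 + 35/3) = 124/(531*(-91/3)) = (124/531)*(-3/91) = -124/16107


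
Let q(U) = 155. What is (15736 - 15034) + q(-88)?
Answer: 857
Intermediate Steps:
(15736 - 15034) + q(-88) = (15736 - 15034) + 155 = 702 + 155 = 857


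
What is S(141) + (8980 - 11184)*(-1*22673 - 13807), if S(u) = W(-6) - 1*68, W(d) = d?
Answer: 80401846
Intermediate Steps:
S(u) = -74 (S(u) = -6 - 1*68 = -6 - 68 = -74)
S(141) + (8980 - 11184)*(-1*22673 - 13807) = -74 + (8980 - 11184)*(-1*22673 - 13807) = -74 - 2204*(-22673 - 13807) = -74 - 2204*(-36480) = -74 + 80401920 = 80401846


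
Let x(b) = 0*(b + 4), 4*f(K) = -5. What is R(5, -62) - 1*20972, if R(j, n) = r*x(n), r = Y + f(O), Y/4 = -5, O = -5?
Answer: -20972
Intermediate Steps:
Y = -20 (Y = 4*(-5) = -20)
f(K) = -5/4 (f(K) = (1/4)*(-5) = -5/4)
x(b) = 0 (x(b) = 0*(4 + b) = 0)
r = -85/4 (r = -20 - 5/4 = -85/4 ≈ -21.250)
R(j, n) = 0 (R(j, n) = -85/4*0 = 0)
R(5, -62) - 1*20972 = 0 - 1*20972 = 0 - 20972 = -20972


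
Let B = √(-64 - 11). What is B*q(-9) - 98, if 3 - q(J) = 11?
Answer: -98 - 40*I*√3 ≈ -98.0 - 69.282*I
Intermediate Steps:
q(J) = -8 (q(J) = 3 - 1*11 = 3 - 11 = -8)
B = 5*I*√3 (B = √(-75) = 5*I*√3 ≈ 8.6602*I)
B*q(-9) - 98 = (5*I*√3)*(-8) - 98 = -40*I*√3 - 98 = -98 - 40*I*√3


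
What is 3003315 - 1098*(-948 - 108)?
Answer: 4162803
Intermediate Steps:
3003315 - 1098*(-948 - 108) = 3003315 - 1098*(-1056) = 3003315 + 1159488 = 4162803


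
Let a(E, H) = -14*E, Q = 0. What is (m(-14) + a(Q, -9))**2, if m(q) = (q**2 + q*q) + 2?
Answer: 155236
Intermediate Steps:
m(q) = 2 + 2*q**2 (m(q) = (q**2 + q**2) + 2 = 2*q**2 + 2 = 2 + 2*q**2)
(m(-14) + a(Q, -9))**2 = ((2 + 2*(-14)**2) - 14*0)**2 = ((2 + 2*196) + 0)**2 = ((2 + 392) + 0)**2 = (394 + 0)**2 = 394**2 = 155236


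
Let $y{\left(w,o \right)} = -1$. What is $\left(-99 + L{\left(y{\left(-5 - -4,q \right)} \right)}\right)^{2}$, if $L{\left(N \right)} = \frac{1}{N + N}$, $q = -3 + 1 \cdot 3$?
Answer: $\frac{39601}{4} \approx 9900.3$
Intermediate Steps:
$q = 0$ ($q = -3 + 3 = 0$)
$L{\left(N \right)} = \frac{1}{2 N}$
$\left(-99 + L{\left(y{\left(-5 - -4,q \right)} \right)}\right)^{2} = \left(-99 + \frac{1}{2 \left(-1\right)}\right)^{2} = \left(-99 + \frac{1}{2} \left(-1\right)\right)^{2} = \left(-99 - \frac{1}{2}\right)^{2} = \left(- \frac{199}{2}\right)^{2} = \frac{39601}{4}$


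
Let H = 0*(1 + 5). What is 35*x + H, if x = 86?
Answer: 3010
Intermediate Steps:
H = 0 (H = 0*6 = 0)
35*x + H = 35*86 + 0 = 3010 + 0 = 3010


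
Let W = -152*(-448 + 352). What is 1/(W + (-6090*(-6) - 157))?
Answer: 1/50975 ≈ 1.9617e-5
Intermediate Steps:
W = 14592 (W = -152*(-96) = 14592)
1/(W + (-6090*(-6) - 157)) = 1/(14592 + (-6090*(-6) - 157)) = 1/(14592 + (-174*(-210) - 157)) = 1/(14592 + (36540 - 157)) = 1/(14592 + 36383) = 1/50975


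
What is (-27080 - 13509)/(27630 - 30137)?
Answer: 40589/2507 ≈ 16.190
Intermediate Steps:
(-27080 - 13509)/(27630 - 30137) = -40589/(-2507) = -40589*(-1/2507) = 40589/2507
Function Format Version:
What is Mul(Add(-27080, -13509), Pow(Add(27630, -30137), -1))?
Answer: Rational(40589, 2507) ≈ 16.190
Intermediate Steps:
Mul(Add(-27080, -13509), Pow(Add(27630, -30137), -1)) = Mul(-40589, Pow(-2507, -1)) = Mul(-40589, Rational(-1, 2507)) = Rational(40589, 2507)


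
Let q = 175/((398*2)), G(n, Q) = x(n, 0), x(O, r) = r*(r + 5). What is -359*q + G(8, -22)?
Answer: -62825/796 ≈ -78.926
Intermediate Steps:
x(O, r) = r*(5 + r)
G(n, Q) = 0 (G(n, Q) = 0*(5 + 0) = 0*5 = 0)
q = 175/796 ≈ 0.21985
-359*q + G(8, -22) = -359*175/796 + 0 = -62825/796 + 0 = -62825/796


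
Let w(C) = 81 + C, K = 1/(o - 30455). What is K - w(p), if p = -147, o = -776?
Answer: 2061245/31231 ≈ 66.000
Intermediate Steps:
K = -1/31231 (K = 1/(-776 - 30455) = 1/(-31231) = -1/31231 ≈ -3.2019e-5)
K - w(p) = -1/31231 - (81 - 147) = -1/31231 - 1*(-66) = -1/31231 + 66 = 2061245/31231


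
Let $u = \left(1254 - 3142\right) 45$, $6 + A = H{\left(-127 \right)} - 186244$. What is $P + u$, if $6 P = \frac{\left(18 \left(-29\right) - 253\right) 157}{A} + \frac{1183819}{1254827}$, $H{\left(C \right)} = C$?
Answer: $- \frac{8515546605396718}{100230382191} \approx -84960.0$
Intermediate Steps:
$A = -186377$ ($A = -6 - 186371 = -186377$)
$u = -84960$ ($u = \left(1254 - 3142\right) 45 = \left(-1888\right) 45 = -84960$)
$P = \frac{26665550642}{100230382191}$ ($P = \frac{\frac{\left(18 \left(-29\right) - 253\right) 157}{-186377} + \frac{1183819}{1254827}}{6} = \frac{\left(-522 - 253\right) 157 \left(- \frac{1}{186377}\right) + 1183819 \cdot \frac{1}{1254827}}{6} = \frac{\left(-775\right) 157 \left(- \frac{1}{186377}\right) + \frac{169117}{179261}}{6} = \frac{\left(-121675\right) \left(- \frac{1}{186377}\right) + \frac{169117}{179261}}{6} = \frac{\frac{121675}{186377} + \frac{169117}{179261}}{6} = \frac{1}{6} \cdot \frac{53331101284}{33410127397} = \frac{26665550642}{100230382191} \approx 0.26604$)
$P + u = \frac{26665550642}{100230382191} - 84960 = - \frac{8515546605396718}{100230382191}$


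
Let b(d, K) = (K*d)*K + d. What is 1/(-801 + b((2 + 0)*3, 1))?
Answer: -1/789 ≈ -0.0012674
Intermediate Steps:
b(d, K) = d + d*K² (b(d, K) = d*K² + d = d + d*K²)
1/(-801 + b((2 + 0)*3, 1)) = 1/(-801 + ((2 + 0)*3)*(1 + 1²)) = 1/(-801 + (2*3)*(1 + 1)) = 1/(-801 + 6*2) = 1/(-801 + 12) = 1/(-789) = -1/789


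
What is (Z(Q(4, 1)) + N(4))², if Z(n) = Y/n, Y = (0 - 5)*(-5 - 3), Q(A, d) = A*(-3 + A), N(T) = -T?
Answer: 36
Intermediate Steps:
Y = 40 (Y = -5*(-8) = 40)
Z(n) = 40/n
(Z(Q(4, 1)) + N(4))² = (40/((4*(-3 + 4))) - 1*4)² = (40/((4*1)) - 4)² = (40/4 - 4)² = (40*(¼) - 4)² = (10 - 4)² = 6² = 36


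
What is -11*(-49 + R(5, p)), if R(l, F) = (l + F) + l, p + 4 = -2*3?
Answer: 539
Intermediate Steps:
p = -10 (p = -4 - 2*3 = -4 - 6 = -10)
R(l, F) = F + 2*l (R(l, F) = (F + l) + l = F + 2*l)
-11*(-49 + R(5, p)) = -11*(-49 + (-10 + 2*5)) = -11*(-49 + (-10 + 10)) = -11*(-49 + 0) = -11*(-49) = 539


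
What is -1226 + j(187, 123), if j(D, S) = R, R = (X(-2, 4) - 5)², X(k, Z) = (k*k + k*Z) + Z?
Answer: -1201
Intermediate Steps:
X(k, Z) = Z + k² + Z*k (X(k, Z) = (k² + Z*k) + Z = Z + k² + Z*k)
R = 25 (R = ((4 + (-2)² + 4*(-2)) - 5)² = ((4 + 4 - 8) - 5)² = (0 - 5)² = (-5)² = 25)
j(D, S) = 25
-1226 + j(187, 123) = -1226 + 25 = -1201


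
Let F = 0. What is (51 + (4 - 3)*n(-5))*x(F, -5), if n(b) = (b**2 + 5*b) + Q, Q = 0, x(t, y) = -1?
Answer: -51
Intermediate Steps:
n(b) = b**2 + 5*b (n(b) = (b**2 + 5*b) + 0 = b**2 + 5*b)
(51 + (4 - 3)*n(-5))*x(F, -5) = (51 + (4 - 3)*(-5*(5 - 5)))*(-1) = (51 + 1*(-5*0))*(-1) = (51 + 1*0)*(-1) = (51 + 0)*(-1) = 51*(-1) = -51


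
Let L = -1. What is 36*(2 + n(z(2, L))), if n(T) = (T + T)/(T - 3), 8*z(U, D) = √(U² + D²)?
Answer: 40752/571 - 1728*√5/571 ≈ 64.603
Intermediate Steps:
z(U, D) = √(D² + U²)/8 (z(U, D) = √(U² + D²)/8 = √(D² + U²)/8)
n(T) = 2*T/(-3 + T) (n(T) = (2*T)/(-3 + T) = 2*T/(-3 + T))
36*(2 + n(z(2, L))) = 36*(2 + 2*(√((-1)² + 2²)/8)/(-3 + √((-1)² + 2²)/8)) = 36*(2 + 2*(√(1 + 4)/8)/(-3 + √(1 + 4)/8)) = 36*(2 + 2*(√5/8)/(-3 + √5/8)) = 36*(2 + √5/(4*(-3 + √5/8))) = 72 + 9*√5/(-3 + √5/8)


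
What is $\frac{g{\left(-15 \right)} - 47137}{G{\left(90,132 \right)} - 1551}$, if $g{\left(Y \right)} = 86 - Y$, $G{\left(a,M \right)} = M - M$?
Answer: $\frac{4276}{141} \approx 30.326$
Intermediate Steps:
$G{\left(a,M \right)} = 0$
$\frac{g{\left(-15 \right)} - 47137}{G{\left(90,132 \right)} - 1551} = \frac{\left(86 - -15\right) - 47137}{0 - 1551} = \frac{\left(86 + 15\right) - 47137}{0 - 1551} = \frac{101 - 47137}{-1551} = \left(-47036\right) \left(- \frac{1}{1551}\right) = \frac{4276}{141}$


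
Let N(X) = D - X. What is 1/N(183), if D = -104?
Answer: -1/287 ≈ -0.0034843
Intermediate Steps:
N(X) = -104 - X
1/N(183) = 1/(-104 - 1*183) = 1/(-104 - 183) = 1/(-287) = -1/287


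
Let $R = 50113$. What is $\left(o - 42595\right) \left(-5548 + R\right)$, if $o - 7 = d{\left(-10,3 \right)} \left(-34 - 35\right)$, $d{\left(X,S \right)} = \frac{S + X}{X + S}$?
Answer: $-1901009205$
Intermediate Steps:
$d{\left(X,S \right)} = 1$ ($d{\left(X,S \right)} = \frac{S + X}{S + X} = 1$)
$o = -62$ ($o = 7 + 1 \left(-34 - 35\right) = 7 + 1 \left(-69\right) = 7 - 69 = -62$)
$\left(o - 42595\right) \left(-5548 + R\right) = \left(-62 - 42595\right) \left(-5548 + 50113\right) = \left(-42657\right) 44565 = -1901009205$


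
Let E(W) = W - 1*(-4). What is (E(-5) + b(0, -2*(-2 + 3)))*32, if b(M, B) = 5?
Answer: 128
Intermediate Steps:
E(W) = 4 + W (E(W) = W + 4 = 4 + W)
(E(-5) + b(0, -2*(-2 + 3)))*32 = ((4 - 5) + 5)*32 = (-1 + 5)*32 = 4*32 = 128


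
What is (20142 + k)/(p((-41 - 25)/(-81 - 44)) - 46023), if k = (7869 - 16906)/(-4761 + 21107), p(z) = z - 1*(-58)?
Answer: -41154011875/93916907414 ≈ -0.43820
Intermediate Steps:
p(z) = 58 + z (p(z) = z + 58 = 58 + z)
k = -9037/16346 ≈ -0.55286
(20142 + k)/(p((-41 - 25)/(-81 - 44)) - 46023) = (20142 - 9037/16346)/((58 + (-41 - 25)/(-81 - 44)) - 46023) = 329232095/(16346*((58 - 66/(-125)) - 46023)) = 329232095/(16346*((58 - 66*(-1/125)) - 46023)) = 329232095/(16346*((58 + 66/125) - 46023)) = 329232095/(16346*(7316/125 - 46023)) = 329232095/(16346*(-5745559/125)) = (329232095/16346)*(-125/5745559) = -41154011875/93916907414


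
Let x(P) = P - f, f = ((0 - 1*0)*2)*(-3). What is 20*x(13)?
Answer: 260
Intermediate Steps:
f = 0 (f = ((0 + 0)*2)*(-3) = (0*2)*(-3) = 0*(-3) = 0)
x(P) = P (x(P) = P - 1*0 = P + 0 = P)
20*x(13) = 20*13 = 260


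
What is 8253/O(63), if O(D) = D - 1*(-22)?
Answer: 8253/85 ≈ 97.094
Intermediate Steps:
O(D) = 22 + D (O(D) = D + 22 = 22 + D)
8253/O(63) = 8253/(22 + 63) = 8253/85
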